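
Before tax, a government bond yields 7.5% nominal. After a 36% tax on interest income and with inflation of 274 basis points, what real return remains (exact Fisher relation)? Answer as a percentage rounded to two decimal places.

After-tax nominal return = 7.5% × (1 − 0.36) = 4.8000%.
1 + r = 1.04800 / 1.02740 = 1.020051
After-tax real rate = 1.020051 − 1 → 2.01%.

2.01%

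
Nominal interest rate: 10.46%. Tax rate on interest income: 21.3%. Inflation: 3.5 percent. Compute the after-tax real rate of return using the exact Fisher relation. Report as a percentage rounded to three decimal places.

4.572%

After-tax nominal return = 10.46% × (1 − 0.213) = 8.23202%.
1 + r = 1.0823202 / 1.03500 = 1.045720
After-tax real rate = 1.045720 − 1 → 4.572%.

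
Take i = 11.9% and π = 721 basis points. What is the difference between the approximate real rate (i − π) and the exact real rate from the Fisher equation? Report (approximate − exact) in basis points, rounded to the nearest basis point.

32 basis points

Approximate: r ≈ 11.900% − 7.210% = 4.6900%
Exact: (1 + 0.1190)/(1 + 0.0721) − 1 = 4.3746%
Error = 4.6900% − 4.3746% = 0.3154% → 32 basis points.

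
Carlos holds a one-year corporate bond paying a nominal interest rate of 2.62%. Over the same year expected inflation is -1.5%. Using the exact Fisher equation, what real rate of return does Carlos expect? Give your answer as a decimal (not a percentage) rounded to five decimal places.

0.04183

1 + r = 1.02620 / 0.98500 = 1.041827
r = 1.041827 − 1 = 4.1827%, i.e. 0.04183.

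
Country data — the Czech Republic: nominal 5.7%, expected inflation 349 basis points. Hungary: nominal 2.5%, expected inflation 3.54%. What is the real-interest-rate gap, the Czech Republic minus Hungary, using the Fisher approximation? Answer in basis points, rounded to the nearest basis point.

325 basis points

The Czech Republic: 5.7% − 3.49% = 2.210%
Hungary: 2.5% − 3.54% = -1.040%
Differential = 3.250% → 325 basis points.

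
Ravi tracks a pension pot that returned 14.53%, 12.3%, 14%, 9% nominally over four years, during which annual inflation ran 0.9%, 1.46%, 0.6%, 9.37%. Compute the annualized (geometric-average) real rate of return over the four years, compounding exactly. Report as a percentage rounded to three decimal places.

Nominal growth factor = 1.1453 × 1.1230 × 1.1400 × 1.0900 = 1.59819720
Price-level growth factor = 1.0090 × 1.0146 × 1.0060 × 1.0937 = 1.12637296
Real growth factor = 1.59819720 / 1.12637296 = 1.41888811
Annualized real rate = 1.41888811^(1/4) − 1 = 9.1408% → 9.141%.

9.141%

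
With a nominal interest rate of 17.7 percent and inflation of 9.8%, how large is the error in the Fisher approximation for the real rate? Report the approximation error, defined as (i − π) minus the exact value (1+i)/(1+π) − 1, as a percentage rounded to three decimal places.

0.705%

Approximate: r ≈ 17.700% − 9.800% = 7.9000%
Exact: (1 + 0.1770)/(1 + 0.0980) − 1 = 7.1949%
Error = 7.9000% − 7.1949% = 0.7051% → 0.705%.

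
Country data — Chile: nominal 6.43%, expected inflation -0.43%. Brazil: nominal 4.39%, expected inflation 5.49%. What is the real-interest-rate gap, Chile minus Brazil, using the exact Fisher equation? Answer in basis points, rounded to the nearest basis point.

793 basis points

Chile: (1 + 0.0643)/(1 − 0.0043) − 1 = 6.8896%
Brazil: (1 + 0.0439)/(1 + 0.0549) − 1 = -1.0428%
Differential = 6.8896% − (-1.0428%) = 7.9324% → 793 basis points.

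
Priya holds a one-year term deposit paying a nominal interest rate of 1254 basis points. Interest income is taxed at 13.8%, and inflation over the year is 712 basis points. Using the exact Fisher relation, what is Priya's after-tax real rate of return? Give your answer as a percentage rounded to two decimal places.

3.44%

After-tax nominal return = 12.54% × (1 − 0.138) = 10.80948%.
1 + r = 1.1080948 / 1.07120 = 1.034442
After-tax real rate = 1.034442 − 1 → 3.44%.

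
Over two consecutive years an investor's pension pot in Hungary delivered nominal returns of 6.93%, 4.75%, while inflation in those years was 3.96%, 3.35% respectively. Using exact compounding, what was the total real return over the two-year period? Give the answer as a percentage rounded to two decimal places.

Nominal growth factor = 1.0693 × 1.0475 = 1.120092
Price-level growth factor = 1.0396 × 1.0335 = 1.074427
Real growth factor = 1.120092 / 1.074427 = 1.042502
Total real return = 1.042502 − 1 → 4.25%.

4.25%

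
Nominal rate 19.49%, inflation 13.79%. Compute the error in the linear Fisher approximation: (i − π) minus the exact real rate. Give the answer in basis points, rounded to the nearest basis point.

69 basis points

Approximate: r ≈ 19.490% − 13.790% = 5.7000%
Exact: (1 + 0.1949)/(1 + 0.1379) − 1 = 5.0092%
Error = 5.7000% − 5.0092% = 0.6908% → 69 basis points.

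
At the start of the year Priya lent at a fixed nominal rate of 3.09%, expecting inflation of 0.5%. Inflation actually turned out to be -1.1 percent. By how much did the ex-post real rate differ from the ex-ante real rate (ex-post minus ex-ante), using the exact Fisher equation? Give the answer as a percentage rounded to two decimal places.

Ex-ante: (1 + 0.0309)/(1 + 0.0050) − 1 = 2.5771%
Ex-post: (1 + 0.0309)/(1 − 0.0110) − 1 = 4.2366%
Difference (ex-post − ex-ante) = 1.6595% → 1.66%.

1.66%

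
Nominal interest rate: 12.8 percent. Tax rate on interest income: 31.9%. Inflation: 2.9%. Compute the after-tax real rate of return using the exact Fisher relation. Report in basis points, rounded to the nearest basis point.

565 basis points

After-tax nominal return = 12.8% × (1 − 0.319) = 8.7168%.
1 + r = 1.087168 / 1.02900 = 1.056529
After-tax real rate = 1.056529 − 1 → 565 basis points.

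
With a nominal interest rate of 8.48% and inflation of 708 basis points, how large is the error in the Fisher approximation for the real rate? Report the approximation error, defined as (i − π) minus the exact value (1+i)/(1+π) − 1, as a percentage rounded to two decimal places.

Approximate: r ≈ 8.480% − 7.080% = 1.4000%
Exact: (1 + 0.0848)/(1 + 0.0708) − 1 = 1.3074%
Error = 1.4000% − 1.3074% = 0.0926% → 0.09%.

0.09%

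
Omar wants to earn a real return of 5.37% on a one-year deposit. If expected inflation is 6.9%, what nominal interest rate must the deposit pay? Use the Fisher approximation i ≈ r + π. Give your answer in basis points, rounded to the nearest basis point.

i ≈ r + π = 5.37% + 6.9% = 1227 basis points.

1227 basis points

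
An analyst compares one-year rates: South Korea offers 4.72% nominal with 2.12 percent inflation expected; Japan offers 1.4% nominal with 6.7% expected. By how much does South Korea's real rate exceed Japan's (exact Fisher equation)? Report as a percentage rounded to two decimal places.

7.51%

South Korea: (1 + 0.0472)/(1 + 0.0212) − 1 = 2.5460%
Japan: (1 + 0.0140)/(1 + 0.0670) − 1 = -4.9672%
Differential = 2.5460% − (-4.9672%) = 7.5132% → 7.51%.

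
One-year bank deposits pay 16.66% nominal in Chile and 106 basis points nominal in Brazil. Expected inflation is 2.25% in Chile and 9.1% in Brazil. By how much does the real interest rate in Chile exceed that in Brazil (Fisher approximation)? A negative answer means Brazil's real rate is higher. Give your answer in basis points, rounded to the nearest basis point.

Chile: 16.66% − 2.25% = 14.410%
Brazil: 1.06% − 9.1% = -8.040%
Differential = 22.450% → 2245 basis points.

2245 basis points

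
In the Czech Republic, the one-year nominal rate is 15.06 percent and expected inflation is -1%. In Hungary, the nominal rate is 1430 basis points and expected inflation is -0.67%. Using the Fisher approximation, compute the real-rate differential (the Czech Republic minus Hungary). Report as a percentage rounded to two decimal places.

1.09%

The Czech Republic: 15.06% − (-1%) = 16.060%
Hungary: 14.3% − (-0.67%) = 14.970%
Differential = 1.090% → 1.09%.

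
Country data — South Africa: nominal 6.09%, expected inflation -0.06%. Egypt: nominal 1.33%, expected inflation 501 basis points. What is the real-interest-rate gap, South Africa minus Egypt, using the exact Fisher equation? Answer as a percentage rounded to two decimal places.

South Africa: (1 + 0.0609)/(1 − 0.0006) − 1 = 6.1537%
Egypt: (1 + 0.0133)/(1 + 0.0501) − 1 = -3.5044%
Differential = 6.1537% − (-3.5044%) = 9.6581% → 9.66%.

9.66%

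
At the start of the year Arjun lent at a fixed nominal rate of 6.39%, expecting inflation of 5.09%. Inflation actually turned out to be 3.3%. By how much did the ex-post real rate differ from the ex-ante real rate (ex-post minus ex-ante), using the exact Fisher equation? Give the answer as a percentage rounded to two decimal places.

1.75%

Ex-ante: (1 + 0.0639)/(1 + 0.0509) − 1 = 1.2370%
Ex-post: (1 + 0.0639)/(1 + 0.0330) − 1 = 2.9913%
Difference (ex-post − ex-ante) = 1.7543% → 1.75%.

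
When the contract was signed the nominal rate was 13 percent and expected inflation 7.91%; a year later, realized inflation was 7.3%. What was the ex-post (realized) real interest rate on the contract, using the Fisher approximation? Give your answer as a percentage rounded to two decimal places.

Ex-post: 13% − 7.3% = 5.700%
So the realized real rate is 5.70%.

5.70%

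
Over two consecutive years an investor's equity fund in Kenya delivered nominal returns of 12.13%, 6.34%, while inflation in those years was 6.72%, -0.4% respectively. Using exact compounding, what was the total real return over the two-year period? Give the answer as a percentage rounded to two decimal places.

Nominal growth factor = 1.1213 × 1.0634 = 1.192390
Price-level growth factor = 1.0672 × 0.9960 = 1.062931
Real growth factor = 1.192390 / 1.062931 = 1.121795
Total real return = 1.121795 − 1 → 12.18%.

12.18%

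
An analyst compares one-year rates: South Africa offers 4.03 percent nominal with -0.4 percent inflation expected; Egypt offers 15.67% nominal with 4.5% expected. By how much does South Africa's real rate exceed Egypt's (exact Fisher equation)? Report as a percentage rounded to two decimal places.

-6.24%

South Africa: (1 + 0.0403)/(1 − 0.0040) − 1 = 4.4478%
Egypt: (1 + 0.1567)/(1 + 0.0450) − 1 = 10.6890%
Differential = 4.4478% − 10.6890% = -6.2412% → -6.24%.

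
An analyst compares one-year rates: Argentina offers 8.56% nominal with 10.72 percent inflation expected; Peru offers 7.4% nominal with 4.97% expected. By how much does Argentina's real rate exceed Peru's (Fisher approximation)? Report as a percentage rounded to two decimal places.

Argentina: 8.56% − 10.72% = -2.160%
Peru: 7.4% − 4.97% = 2.430%
Differential = -4.590% → -4.59%.

-4.59%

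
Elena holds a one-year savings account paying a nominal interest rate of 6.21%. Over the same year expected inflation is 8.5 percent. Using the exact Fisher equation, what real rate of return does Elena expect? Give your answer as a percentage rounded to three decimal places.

1 + r = 1.06210 / 1.08500 = 0.978894
r = 0.978894 − 1 = -2.1106%, i.e. -2.111%.

-2.111%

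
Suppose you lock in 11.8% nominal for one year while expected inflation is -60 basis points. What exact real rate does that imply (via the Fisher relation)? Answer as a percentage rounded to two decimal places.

By the Fisher relation, 1 + r = (1 + i)/(1 + π).
1 + r = 1.11800 / 0.99400 = 1.124748
r = 1.124748 − 1 = 12.4748%, i.e. 12.47%.

12.47%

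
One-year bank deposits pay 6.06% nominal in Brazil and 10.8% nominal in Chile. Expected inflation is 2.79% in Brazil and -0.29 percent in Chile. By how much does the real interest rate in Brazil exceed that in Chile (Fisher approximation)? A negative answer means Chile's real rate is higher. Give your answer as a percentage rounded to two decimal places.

Brazil: 6.06% − 2.79% = 3.270%
Chile: 10.8% − (-0.29%) = 11.090%
Differential = -7.820% → -7.82%.

-7.82%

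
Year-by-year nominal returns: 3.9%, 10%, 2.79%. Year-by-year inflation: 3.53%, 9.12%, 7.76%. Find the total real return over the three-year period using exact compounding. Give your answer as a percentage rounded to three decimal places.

Nominal growth factor = 1.0390 × 1.1000 × 1.0279 = 1.174787
Price-level growth factor = 1.0353 × 1.0912 × 1.0776 = 1.217386
Real growth factor = 1.174787 / 1.217386 = 0.965008
Total real return = 0.965008 − 1 → -3.499%.

-3.499%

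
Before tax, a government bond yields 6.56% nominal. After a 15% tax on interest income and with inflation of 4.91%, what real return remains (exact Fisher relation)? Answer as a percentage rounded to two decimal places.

0.63%

After-tax nominal return = 6.56% × (1 − 0.15) = 5.5760%.
1 + r = 1.05576 / 1.04910 = 1.006348
After-tax real rate = 1.006348 − 1 → 0.63%.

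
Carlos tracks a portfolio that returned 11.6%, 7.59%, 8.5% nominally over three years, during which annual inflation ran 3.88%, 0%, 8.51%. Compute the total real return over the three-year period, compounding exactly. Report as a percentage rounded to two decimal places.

15.58%

Nominal growth factor = 1.1160 × 1.0759 × 1.0850 = 1.302764
Price-level growth factor = 1.0388 × 1.0000 × 1.0851 = 1.127202
Real growth factor = 1.302764 / 1.127202 = 1.155751
Total real return = 1.155751 − 1 → 15.58%.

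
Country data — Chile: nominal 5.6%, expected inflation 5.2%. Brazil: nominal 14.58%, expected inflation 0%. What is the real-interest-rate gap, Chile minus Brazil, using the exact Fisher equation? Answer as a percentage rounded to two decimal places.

Chile: (1 + 0.0560)/(1 + 0.0520) − 1 = 0.3802%
Brazil: (1 + 0.1458)/(1 + 0.0000) − 1 = 14.5800%
Differential = 0.3802% − 14.5800% = -14.1998% → -14.20%.

-14.20%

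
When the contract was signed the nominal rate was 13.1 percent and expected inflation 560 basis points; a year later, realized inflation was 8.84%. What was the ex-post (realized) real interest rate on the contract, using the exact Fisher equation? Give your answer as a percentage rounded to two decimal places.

3.91%

Ex-post: (1 + 0.1310)/(1 + 0.0884) − 1 = 3.9140%
So the realized real rate is 3.91%.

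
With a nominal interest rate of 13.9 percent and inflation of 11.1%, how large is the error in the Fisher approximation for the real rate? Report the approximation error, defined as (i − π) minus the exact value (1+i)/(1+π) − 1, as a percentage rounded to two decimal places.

0.28%

Approximate: r ≈ 13.900% − 11.100% = 2.8000%
Exact: (1 + 0.1390)/(1 + 0.1110) − 1 = 2.5203%
Error = 2.8000% − 2.5203% = 0.2797% → 0.28%.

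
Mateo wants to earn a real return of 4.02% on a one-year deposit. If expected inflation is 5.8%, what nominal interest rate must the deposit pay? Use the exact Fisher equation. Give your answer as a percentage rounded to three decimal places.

(1 + i) = (1 + r)(1 + π) = 1.04020 × 1.05800 = 1.1005316
i = 1.1005316 − 1, so the required nominal rate is 10.053%.

10.053%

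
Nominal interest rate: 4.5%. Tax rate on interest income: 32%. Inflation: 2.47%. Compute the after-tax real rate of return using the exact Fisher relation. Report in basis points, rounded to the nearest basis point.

58 basis points

After-tax nominal return = 4.5% × (1 − 0.32) = 3.0600%.
1 + r = 1.03060 / 1.02470 = 1.005758
After-tax real rate = 1.005758 − 1 → 58 basis points.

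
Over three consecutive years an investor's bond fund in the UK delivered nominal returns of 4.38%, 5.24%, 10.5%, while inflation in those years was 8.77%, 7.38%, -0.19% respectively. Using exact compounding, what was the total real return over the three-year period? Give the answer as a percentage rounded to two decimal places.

Compound the nominal returns: 1.0438 × 1.0524 × 1.1050 = 1.213837.
Compound inflation: 1.0877 × 1.0738 × 0.9981 = 1.165753.
Deflate: 1.213837 / 1.165753 = 1.041247.
Total real return = 1.041247 − 1 → 4.12%.

4.12%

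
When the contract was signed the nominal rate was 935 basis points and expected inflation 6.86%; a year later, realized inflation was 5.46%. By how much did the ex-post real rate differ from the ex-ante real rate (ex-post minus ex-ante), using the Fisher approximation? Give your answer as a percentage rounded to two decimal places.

Ex-ante: 9.35% − 6.86% = 2.490%
Ex-post: 9.35% − 5.46% = 3.890%
Difference (ex-post − ex-ante) = 1.4000% → 1.40%.

1.40%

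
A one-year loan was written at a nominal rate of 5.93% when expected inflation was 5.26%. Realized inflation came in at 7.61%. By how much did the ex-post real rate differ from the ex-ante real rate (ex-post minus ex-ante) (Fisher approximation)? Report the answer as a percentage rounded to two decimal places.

Ex-ante: 5.93% − 5.26% = 0.670%
Ex-post: 5.93% − 7.61% = -1.680%
Difference (ex-post − ex-ante) = -2.3500% → -2.35%.

-2.35%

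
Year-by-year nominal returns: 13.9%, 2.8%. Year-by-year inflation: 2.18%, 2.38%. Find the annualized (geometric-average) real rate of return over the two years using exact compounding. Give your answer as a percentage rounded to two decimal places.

Nominal growth factor = 1.1390 × 1.0280 = 1.17089200
Price-level growth factor = 1.0218 × 1.0238 = 1.04611884
Real growth factor = 1.17089200 / 1.04611884 = 1.11927245
Annualized real rate = 1.11927245^(1/2) − 1 = 5.7957% → 5.80%.

5.80%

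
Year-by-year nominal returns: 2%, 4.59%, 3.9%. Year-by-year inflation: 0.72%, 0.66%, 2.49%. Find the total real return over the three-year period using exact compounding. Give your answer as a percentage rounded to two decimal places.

Compound the nominal returns: 1.0200 × 1.0459 × 1.0390 = 1.108424.
Compound inflation: 1.0072 × 1.0066 × 1.0249 = 1.039092.
Deflate: 1.108424 / 1.039092 = 1.066723.
Total real return = 1.066723 − 1 → 6.67%.

6.67%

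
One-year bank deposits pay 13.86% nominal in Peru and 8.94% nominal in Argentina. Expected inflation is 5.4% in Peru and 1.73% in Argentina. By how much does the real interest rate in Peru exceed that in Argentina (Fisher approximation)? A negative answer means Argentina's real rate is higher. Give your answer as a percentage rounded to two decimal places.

Peru: 13.86% − 5.4% = 8.460%
Argentina: 8.94% − 1.73% = 7.210%
Differential = 1.250% → 1.25%.

1.25%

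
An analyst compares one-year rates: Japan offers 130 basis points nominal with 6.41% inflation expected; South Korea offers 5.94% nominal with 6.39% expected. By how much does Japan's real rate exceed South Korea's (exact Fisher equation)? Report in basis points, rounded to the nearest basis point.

-438 basis points

Japan: (1 + 0.0130)/(1 + 0.0641) − 1 = -4.8022%
South Korea: (1 + 0.0594)/(1 + 0.0639) − 1 = -0.4230%
Differential = -4.8022% − (-0.4230%) = -4.3792% → -438 basis points.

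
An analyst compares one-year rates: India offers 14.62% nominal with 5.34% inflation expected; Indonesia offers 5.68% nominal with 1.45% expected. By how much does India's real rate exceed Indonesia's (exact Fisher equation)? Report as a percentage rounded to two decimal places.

4.64%

India: (1 + 0.1462)/(1 + 0.0534) − 1 = 8.8096%
Indonesia: (1 + 0.0568)/(1 + 0.0145) − 1 = 4.1695%
Differential = 8.8096% − 4.1695% = 4.6400% → 4.64%.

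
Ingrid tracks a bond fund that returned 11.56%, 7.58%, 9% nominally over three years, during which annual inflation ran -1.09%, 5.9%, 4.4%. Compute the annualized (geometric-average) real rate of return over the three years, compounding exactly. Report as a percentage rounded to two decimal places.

6.16%

Compound the nominal returns: 1.1156 × 1.0758 × 1.0900 = 1.30817710.
Compound inflation: 0.9891 × 1.0590 × 1.0440 = 1.09354500.
Deflate: 1.30817710 / 1.09354500 = 1.19627185.
Annualized real rate = 1.19627185^(1/3) − 1 = 6.1557% → 6.16%.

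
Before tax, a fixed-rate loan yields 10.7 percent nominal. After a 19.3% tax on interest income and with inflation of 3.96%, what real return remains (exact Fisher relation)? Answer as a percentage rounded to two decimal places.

4.50%

After-tax nominal return = 10.7% × (1 − 0.193) = 8.6349%.
1 + r = 1.086349 / 1.03960 = 1.044968
After-tax real rate = 1.044968 − 1 → 4.50%.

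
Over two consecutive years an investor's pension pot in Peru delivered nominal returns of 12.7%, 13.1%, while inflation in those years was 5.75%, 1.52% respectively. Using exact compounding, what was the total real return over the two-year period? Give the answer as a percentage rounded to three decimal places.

Compound the nominal returns: 1.1270 × 1.1310 = 1.274637.
Compound inflation: 1.0575 × 1.0152 = 1.073574.
Deflate: 1.274637 / 1.073574 = 1.187284.
Total real return = 1.187284 − 1 → 18.728%.

18.728%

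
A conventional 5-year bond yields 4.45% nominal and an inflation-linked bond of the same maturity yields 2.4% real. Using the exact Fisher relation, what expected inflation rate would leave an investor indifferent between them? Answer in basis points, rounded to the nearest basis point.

200 basis points

(1 + π) = (1 + i)/(1 + r) = 1.04450 / 1.02400 = 1.020020
Break-even inflation = 1.020020 − 1 → 200 basis points.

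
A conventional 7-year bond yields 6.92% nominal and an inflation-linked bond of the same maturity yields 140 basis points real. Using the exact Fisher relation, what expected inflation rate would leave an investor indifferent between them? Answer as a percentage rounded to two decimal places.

(1 + π) = (1 + i)/(1 + r) = 1.06920 / 1.01400 = 1.054438
Break-even inflation = 1.054438 − 1 → 5.44%.

5.44%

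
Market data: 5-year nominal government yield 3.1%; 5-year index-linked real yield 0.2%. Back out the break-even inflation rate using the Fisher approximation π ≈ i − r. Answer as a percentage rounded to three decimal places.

π ≈ i − r = 3.1% − 0.2% → 2.900%.

2.900%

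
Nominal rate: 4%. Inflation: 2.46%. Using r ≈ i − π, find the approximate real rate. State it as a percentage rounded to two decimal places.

1.54%

r ≈ i − π = 4% − 2.46% = 1.54%.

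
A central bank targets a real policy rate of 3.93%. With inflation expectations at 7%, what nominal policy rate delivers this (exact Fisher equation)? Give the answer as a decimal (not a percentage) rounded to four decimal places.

0.1121

(1 + i) = (1 + r)(1 + π) = 1.03930 × 1.07000 = 1.112051
i = 1.112051 − 1, so the required nominal rate is 0.1121.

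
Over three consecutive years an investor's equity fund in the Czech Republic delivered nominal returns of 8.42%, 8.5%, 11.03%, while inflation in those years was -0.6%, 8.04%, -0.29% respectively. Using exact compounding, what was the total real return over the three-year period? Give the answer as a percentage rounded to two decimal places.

Compound the nominal returns: 1.0842 × 1.0850 × 1.1103 = 1.306109.
Compound inflation: 0.9940 × 1.0804 × 0.9971 = 1.070803.
Deflate: 1.306109 / 1.070803 = 1.219747.
Total real return = 1.219747 − 1 → 21.97%.

21.97%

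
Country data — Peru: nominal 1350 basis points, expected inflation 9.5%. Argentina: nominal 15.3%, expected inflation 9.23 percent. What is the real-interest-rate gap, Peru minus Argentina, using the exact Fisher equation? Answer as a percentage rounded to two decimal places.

-1.90%

Peru: (1 + 0.1350)/(1 + 0.0950) − 1 = 3.6530%
Argentina: (1 + 0.1530)/(1 + 0.0923) − 1 = 5.5571%
Differential = 3.6530% − 5.5571% = -1.9041% → -1.90%.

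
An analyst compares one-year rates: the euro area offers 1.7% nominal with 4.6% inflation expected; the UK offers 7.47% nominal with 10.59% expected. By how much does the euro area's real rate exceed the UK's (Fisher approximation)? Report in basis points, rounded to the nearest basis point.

The euro area: 1.7% − 4.6% = -2.900%
The UK: 7.47% − 10.59% = -3.120%
Differential = 0.220% → 22 basis points.

22 basis points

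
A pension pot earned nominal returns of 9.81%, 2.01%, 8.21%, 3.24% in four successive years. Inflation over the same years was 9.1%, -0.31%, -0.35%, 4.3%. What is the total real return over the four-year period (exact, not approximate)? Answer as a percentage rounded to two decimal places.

Nominal growth factor = 1.0981 × 1.0201 × 1.0821 × 1.0324 = 1.251411
Price-level growth factor = 1.0910 × 0.9969 × 0.9965 × 1.0430 = 1.130415
Real growth factor = 1.251411 / 1.130415 = 1.107037
Total real return = 1.107037 − 1 → 10.70%.

10.70%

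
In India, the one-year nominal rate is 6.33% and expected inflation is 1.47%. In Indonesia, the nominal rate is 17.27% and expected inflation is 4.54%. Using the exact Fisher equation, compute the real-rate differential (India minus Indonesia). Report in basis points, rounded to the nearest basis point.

India: (1 + 0.0633)/(1 + 0.0147) − 1 = 4.7896%
Indonesia: (1 + 0.1727)/(1 + 0.0454) − 1 = 12.1772%
Differential = 4.7896% − 12.1772% = -7.3876% → -739 basis points.

-739 basis points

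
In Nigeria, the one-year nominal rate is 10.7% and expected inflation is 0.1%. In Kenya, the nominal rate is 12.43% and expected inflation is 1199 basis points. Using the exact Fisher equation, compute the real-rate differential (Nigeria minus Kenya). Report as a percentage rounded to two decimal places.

10.20%

Nigeria: (1 + 0.1070)/(1 + 0.0010) − 1 = 10.5894%
Kenya: (1 + 0.1243)/(1 + 0.1199) − 1 = 0.3929%
Differential = 10.5894% − 0.3929% = 10.1965% → 10.20%.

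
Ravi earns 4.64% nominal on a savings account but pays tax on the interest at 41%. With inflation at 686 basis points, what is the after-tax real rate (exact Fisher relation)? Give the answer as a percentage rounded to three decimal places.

-3.858%

After-tax nominal return = 4.64% × (1 − 0.41) = 2.7376%.
1 + r = 1.027376 / 1.06860 = 0.961422
After-tax real rate = 0.961422 − 1 → -3.858%.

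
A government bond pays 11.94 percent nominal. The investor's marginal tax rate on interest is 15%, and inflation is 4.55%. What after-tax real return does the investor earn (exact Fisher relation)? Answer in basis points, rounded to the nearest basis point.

536 basis points

After-tax nominal return = 11.94% × (1 − 0.15) = 10.1490%.
1 + r = 1.10149 / 1.04550 = 1.053553
After-tax real rate = 1.053553 − 1 → 536 basis points.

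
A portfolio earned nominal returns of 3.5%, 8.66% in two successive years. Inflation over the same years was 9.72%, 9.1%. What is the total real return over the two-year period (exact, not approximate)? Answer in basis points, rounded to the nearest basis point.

-605 basis points

Nominal growth factor = 1.0350 × 1.0866 = 1.124631
Price-level growth factor = 1.0972 × 1.0910 = 1.197045
Real growth factor = 1.124631 / 1.197045 = 0.939506
Total real return = 0.939506 − 1 → -605 basis points.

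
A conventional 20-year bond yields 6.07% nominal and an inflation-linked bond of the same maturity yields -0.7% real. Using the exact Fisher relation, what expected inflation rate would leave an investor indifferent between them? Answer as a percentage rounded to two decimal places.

(1 + π) = (1 + i)/(1 + r) = 1.06070 / 0.99300 = 1.068177
Break-even inflation = 1.068177 − 1 → 6.82%.

6.82%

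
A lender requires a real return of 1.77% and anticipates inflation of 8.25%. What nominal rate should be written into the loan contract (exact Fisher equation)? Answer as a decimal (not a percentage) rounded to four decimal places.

0.1017

(1 + i) = (1 + r)(1 + π) = 1.01770 × 1.08250 = 1.10166025
i = 1.10166025 − 1, so the required nominal rate is 0.1017.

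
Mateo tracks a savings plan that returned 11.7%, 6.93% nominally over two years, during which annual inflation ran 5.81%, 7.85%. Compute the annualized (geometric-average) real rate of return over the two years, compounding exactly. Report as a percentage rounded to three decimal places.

2.306%

Nominal growth factor = 1.1170 × 1.0693 = 1.19440810
Price-level growth factor = 1.0581 × 1.0785 = 1.14116085
Real growth factor = 1.19440810 / 1.14116085 = 1.04666060
Annualized real rate = 1.04666060^(1/2) − 1 = 2.3064% → 2.306%.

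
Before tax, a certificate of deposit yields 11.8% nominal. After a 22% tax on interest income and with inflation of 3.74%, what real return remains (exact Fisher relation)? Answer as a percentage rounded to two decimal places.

After-tax nominal return = 11.8% × (1 − 0.22) = 9.2040%.
1 + r = 1.09204 / 1.03740 = 1.052670
After-tax real rate = 1.052670 − 1 → 5.27%.

5.27%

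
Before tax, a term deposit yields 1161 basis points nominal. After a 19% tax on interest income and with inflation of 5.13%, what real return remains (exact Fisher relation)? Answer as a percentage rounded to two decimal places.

4.07%

After-tax nominal return = 11.61% × (1 − 0.19) = 9.4041%.
1 + r = 1.094041 / 1.05130 = 1.040655
After-tax real rate = 1.040655 − 1 → 4.07%.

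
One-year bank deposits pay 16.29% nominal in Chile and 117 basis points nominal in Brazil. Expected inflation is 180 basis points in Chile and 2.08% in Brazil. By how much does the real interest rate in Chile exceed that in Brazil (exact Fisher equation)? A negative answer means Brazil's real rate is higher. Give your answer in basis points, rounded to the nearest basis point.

Chile: (1 + 0.1629)/(1 + 0.0180) − 1 = 14.2338%
Brazil: (1 + 0.0117)/(1 + 0.0208) − 1 = -0.8915%
Differential = 14.2338% − (-0.8915%) = 15.1252% → 1513 basis points.

1513 basis points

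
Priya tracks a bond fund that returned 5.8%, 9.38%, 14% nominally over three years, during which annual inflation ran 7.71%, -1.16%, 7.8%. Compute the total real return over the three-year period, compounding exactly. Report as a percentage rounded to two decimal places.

Compound the nominal returns: 1.0580 × 1.0938 × 1.1400 = 1.319254.
Compound inflation: 1.0771 × 0.9884 × 1.0780 = 1.147645.
Deflate: 1.319254 / 1.147645 = 1.149532.
Total real return = 1.149532 − 1 → 14.95%.

14.95%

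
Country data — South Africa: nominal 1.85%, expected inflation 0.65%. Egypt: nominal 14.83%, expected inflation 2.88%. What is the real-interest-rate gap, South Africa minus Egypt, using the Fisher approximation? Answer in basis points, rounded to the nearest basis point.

-1075 basis points

South Africa: 1.85% − 0.65% = 1.200%
Egypt: 14.83% − 2.88% = 11.950%
Differential = -10.750% → -1075 basis points.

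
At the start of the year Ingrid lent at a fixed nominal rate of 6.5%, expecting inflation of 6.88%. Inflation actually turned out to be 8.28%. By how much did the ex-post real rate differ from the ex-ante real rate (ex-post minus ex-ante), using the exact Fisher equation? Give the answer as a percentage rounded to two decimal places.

Ex-ante: (1 + 0.0650)/(1 + 0.0688) − 1 = -0.3555%
Ex-post: (1 + 0.0650)/(1 + 0.0828) − 1 = -1.6439%
Difference (ex-post − ex-ante) = -1.2883% → -1.29%.

-1.29%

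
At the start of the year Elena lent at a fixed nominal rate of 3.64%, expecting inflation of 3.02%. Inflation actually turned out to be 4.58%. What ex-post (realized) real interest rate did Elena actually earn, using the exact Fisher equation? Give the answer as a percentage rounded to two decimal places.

Ex-post: (1 + 0.0364)/(1 + 0.0458) − 1 = -0.8988%
So the realized real rate is -0.90%.

-0.90%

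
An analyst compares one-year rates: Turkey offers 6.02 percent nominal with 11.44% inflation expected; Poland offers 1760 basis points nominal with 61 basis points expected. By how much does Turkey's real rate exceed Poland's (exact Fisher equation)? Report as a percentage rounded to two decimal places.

Turkey: (1 + 0.0602)/(1 + 0.1144) − 1 = -4.8636%
Poland: (1 + 0.1760)/(1 + 0.0061) − 1 = 16.8870%
Differential = -4.8636% − 16.8870% = -21.7506% → -21.75%.

-21.75%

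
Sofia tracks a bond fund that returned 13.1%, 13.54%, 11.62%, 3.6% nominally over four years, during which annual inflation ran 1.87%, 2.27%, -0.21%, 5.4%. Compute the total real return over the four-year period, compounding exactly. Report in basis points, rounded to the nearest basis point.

3552 basis points

Nominal growth factor = 1.1310 × 1.1354 × 1.1162 × 1.0360 = 1.484955
Price-level growth factor = 1.0187 × 1.0227 × 0.9979 × 1.0540 = 1.095777
Real growth factor = 1.484955 / 1.095777 = 1.355162
Total real return = 1.355162 − 1 → 3552 basis points.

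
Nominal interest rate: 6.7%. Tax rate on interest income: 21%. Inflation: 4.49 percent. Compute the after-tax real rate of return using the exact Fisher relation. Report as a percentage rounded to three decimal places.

After-tax nominal return = 6.7% × (1 − 0.21) = 5.2930%.
1 + r = 1.05293 / 1.04490 = 1.0076849
After-tax real rate = 1.0076849 − 1 → 0.768%.

0.768%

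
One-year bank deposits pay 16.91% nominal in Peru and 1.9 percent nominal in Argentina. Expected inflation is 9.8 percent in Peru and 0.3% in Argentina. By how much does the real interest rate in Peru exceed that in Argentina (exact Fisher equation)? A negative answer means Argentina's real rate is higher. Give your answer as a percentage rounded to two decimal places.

4.88%

Peru: (1 + 0.1691)/(1 + 0.0980) − 1 = 6.4754%
Argentina: (1 + 0.0190)/(1 + 0.0030) − 1 = 1.5952%
Differential = 6.4754% − 1.5952% = 4.8802% → 4.88%.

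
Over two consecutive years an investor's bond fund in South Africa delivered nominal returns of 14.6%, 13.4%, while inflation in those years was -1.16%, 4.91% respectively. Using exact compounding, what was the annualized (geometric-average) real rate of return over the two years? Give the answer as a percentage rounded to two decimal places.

Nominal growth factor = 1.1460 × 1.1340 = 1.29956400
Price-level growth factor = 0.9884 × 1.0491 = 1.03693044
Real growth factor = 1.29956400 / 1.03693044 = 1.25327982
Annualized real rate = 1.25327982^(1/2) − 1 = 11.9500% → 11.95%.

11.95%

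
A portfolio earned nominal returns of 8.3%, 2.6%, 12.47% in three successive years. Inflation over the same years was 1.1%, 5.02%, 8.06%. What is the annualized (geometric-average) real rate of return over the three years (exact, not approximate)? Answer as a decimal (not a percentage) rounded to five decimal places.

Nominal growth factor = 1.0830 × 1.0260 × 1.1247 = 1.24971940
Price-level growth factor = 1.0110 × 1.0502 × 1.0806 = 1.14732943
Real growth factor = 1.24971940 / 1.14732943 = 1.08924200
Annualized real rate = 1.08924200^(1/3) − 1 = 2.8904% → 0.02890.

0.02890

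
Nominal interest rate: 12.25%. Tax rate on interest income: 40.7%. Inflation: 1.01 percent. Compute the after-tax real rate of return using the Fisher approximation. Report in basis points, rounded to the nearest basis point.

After-tax nominal return = 12.25% × (1 − 0.407) = 7.26425%.
r ≈ 7.26425% − 1.01% → 625 basis points.

625 basis points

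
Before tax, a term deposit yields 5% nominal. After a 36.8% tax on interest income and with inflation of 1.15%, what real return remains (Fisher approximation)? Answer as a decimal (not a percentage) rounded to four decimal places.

After-tax nominal return = 5% × (1 − 0.368) = 3.1600%.
r ≈ 3.1600% − 1.15% → 0.0201.

0.0201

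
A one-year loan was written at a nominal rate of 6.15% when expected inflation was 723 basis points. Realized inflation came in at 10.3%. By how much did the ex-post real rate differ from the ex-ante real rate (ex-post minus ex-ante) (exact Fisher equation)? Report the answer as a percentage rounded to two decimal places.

Ex-ante: (1 + 0.0615)/(1 + 0.0723) − 1 = -1.0072%
Ex-post: (1 + 0.0615)/(1 + 0.1030) − 1 = -3.7625%
Difference (ex-post − ex-ante) = -2.7553% → -2.76%.

-2.76%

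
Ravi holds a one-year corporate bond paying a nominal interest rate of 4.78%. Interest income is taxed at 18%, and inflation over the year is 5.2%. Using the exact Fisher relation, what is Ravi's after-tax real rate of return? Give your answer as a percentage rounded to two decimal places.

After-tax nominal return = 4.78% × (1 − 0.18) = 3.9196%.
1 + r = 1.039196 / 1.05200 = 0.987829
After-tax real rate = 0.987829 − 1 → -1.22%.

-1.22%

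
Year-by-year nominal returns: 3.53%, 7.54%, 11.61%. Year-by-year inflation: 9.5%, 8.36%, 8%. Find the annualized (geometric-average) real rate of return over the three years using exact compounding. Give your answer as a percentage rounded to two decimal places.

-1.02%

Nominal growth factor = 1.0353 × 1.0754 × 1.1161 = 1.24262290
Price-level growth factor = 1.0950 × 1.0836 × 1.0800 = 1.28146536
Real growth factor = 1.24262290 / 1.28146536 = 0.96968903
Annualized real rate = 0.96968903^(1/3) − 1 = -1.0207% → -1.02%.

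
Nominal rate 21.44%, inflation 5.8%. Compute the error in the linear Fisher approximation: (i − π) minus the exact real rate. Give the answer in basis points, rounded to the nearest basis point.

Approximate: r ≈ 21.440% − 5.800% = 15.6400%
Exact: (1 + 0.2144)/(1 + 0.0580) − 1 = 14.7826%
Error = 15.6400% − 14.7826% = 0.8574% → 86 basis points.

86 basis points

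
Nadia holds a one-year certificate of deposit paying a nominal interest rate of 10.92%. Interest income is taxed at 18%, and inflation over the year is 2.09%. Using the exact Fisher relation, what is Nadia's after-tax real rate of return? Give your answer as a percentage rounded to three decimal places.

6.724%

After-tax nominal return = 10.92% × (1 − 0.18) = 8.9544%.
1 + r = 1.089544 / 1.02090 = 1.067239
After-tax real rate = 1.067239 − 1 → 6.724%.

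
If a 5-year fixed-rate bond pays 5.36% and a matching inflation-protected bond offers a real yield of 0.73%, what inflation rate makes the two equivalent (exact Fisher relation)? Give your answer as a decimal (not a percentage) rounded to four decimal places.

(1 + π) = (1 + i)/(1 + r) = 1.05360 / 1.00730 = 1.045964
Break-even inflation = 1.045964 − 1 → 0.0460.

0.0460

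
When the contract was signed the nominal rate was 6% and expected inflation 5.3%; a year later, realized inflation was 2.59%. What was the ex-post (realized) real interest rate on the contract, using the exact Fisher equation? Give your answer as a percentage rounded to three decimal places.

3.324%

Ex-post: (1 + 0.0600)/(1 + 0.0259) − 1 = 3.3239%
So the realized real rate is 3.324%.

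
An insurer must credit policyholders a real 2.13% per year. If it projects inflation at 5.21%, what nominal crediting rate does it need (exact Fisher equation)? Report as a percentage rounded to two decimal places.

7.45%

(1 + i) = (1 + r)(1 + π) = 1.02130 × 1.05210 = 1.07450973
i = 1.07450973 − 1, so the required nominal rate is 7.45%.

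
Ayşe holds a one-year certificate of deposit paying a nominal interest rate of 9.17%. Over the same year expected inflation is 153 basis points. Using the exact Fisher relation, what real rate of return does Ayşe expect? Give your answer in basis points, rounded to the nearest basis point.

By the Fisher relation, 1 + r = (1 + i)/(1 + π).
1 + r = 1.09170 / 1.01530 = 1.075249
r = 1.075249 − 1 = 7.5249%, i.e. 752 basis points.

752 basis points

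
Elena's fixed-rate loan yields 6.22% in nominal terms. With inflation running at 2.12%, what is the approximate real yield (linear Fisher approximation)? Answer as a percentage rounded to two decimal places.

4.10%

r ≈ i − π = 6.22% − 2.12% = 4.10%.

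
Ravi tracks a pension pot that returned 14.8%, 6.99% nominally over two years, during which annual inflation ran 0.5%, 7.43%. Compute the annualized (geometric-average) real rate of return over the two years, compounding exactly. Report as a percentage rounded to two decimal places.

Compound the nominal returns: 1.1480 × 1.0699 = 1.22824520.
Compound inflation: 1.0050 × 1.0743 = 1.07967150.
Deflate: 1.22824520 / 1.07967150 = 1.13761010.
Annualized real rate = 1.13761010^(1/2) − 1 = 6.6588% → 6.66%.

6.66%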